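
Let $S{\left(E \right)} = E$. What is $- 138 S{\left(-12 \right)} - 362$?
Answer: $1294$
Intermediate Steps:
$- 138 S{\left(-12 \right)} - 362 = \left(-138\right) \left(-12\right) - 362 = 1656 - 362 = 1294$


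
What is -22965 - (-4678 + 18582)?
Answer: -36869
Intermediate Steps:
-22965 - (-4678 + 18582) = -22965 - 1*13904 = -22965 - 13904 = -36869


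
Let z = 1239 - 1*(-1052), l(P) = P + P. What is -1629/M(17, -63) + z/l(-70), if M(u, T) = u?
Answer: -267007/2380 ≈ -112.19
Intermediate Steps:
l(P) = 2*P
z = 2291 (z = 1239 + 1052 = 2291)
-1629/M(17, -63) + z/l(-70) = -1629/17 + 2291/((2*(-70))) = -1629*1/17 + 2291/(-140) = -1629/17 + 2291*(-1/140) = -1629/17 - 2291/140 = -267007/2380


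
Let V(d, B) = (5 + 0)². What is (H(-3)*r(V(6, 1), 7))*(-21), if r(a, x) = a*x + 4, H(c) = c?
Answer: 11277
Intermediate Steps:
V(d, B) = 25 (V(d, B) = 5² = 25)
r(a, x) = 4 + a*x
(H(-3)*r(V(6, 1), 7))*(-21) = -3*(4 + 25*7)*(-21) = -3*(4 + 175)*(-21) = -3*179*(-21) = -537*(-21) = 11277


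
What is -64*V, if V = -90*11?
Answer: 63360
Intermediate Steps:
V = -990
-64*V = -64*(-990) = 63360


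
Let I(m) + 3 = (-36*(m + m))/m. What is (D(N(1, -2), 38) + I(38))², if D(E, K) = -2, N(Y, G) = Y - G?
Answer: 5929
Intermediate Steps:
I(m) = -75 (I(m) = -3 + (-36*(m + m))/m = -3 + (-72*m)/m = -3 - 72 = -75)
(D(N(1, -2), 38) + I(38))² = (-2 - 75)² = (-77)² = 5929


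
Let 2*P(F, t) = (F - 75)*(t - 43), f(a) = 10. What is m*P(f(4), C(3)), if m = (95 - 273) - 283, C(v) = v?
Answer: -599300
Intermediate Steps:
P(F, t) = (-75 + F)*(-43 + t)/2 (P(F, t) = ((F - 75)*(t - 43))/2 = ((-75 + F)*(-43 + t))/2 = (-75 + F)*(-43 + t)/2)
m = -461 (m = -178 - 283 = -461)
m*P(f(4), C(3)) = -461*(3225/2 - 75/2*3 - 43/2*10 + (1/2)*10*3) = -461*(3225/2 - 225/2 - 215 + 15) = -461*1300 = -599300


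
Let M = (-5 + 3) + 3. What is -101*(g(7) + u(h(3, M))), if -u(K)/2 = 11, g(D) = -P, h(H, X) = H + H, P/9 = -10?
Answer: -6868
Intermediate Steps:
P = -90 (P = 9*(-10) = -90)
M = 1 (M = -2 + 3 = 1)
h(H, X) = 2*H
g(D) = 90 (g(D) = -1*(-90) = 90)
u(K) = -22 (u(K) = -2*11 = -22)
-101*(g(7) + u(h(3, M))) = -101*(90 - 22) = -101*68 = -6868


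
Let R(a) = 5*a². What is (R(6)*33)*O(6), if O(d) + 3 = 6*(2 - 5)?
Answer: -124740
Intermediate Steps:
O(d) = -21 (O(d) = -3 + 6*(2 - 5) = -3 + 6*(-3) = -3 - 18 = -21)
(R(6)*33)*O(6) = ((5*6²)*33)*(-21) = ((5*36)*33)*(-21) = (180*33)*(-21) = 5940*(-21) = -124740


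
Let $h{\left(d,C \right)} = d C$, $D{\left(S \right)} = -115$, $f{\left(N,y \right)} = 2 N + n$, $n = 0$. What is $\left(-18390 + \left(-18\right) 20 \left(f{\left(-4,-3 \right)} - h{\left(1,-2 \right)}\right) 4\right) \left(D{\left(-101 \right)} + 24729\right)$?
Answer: $-239986500$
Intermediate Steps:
$f{\left(N,y \right)} = 2 N$ ($f{\left(N,y \right)} = 2 N + 0 = 2 N$)
$h{\left(d,C \right)} = C d$
$\left(-18390 + \left(-18\right) 20 \left(f{\left(-4,-3 \right)} - h{\left(1,-2 \right)}\right) 4\right) \left(D{\left(-101 \right)} + 24729\right) = \left(-18390 + \left(-18\right) 20 \left(2 \left(-4\right) - \left(-2\right) 1\right) 4\right) \left(-115 + 24729\right) = \left(-18390 - 360 \left(-8 - -2\right) 4\right) 24614 = \left(-18390 - 360 \left(-8 + 2\right) 4\right) 24614 = \left(-18390 - 360 \left(\left(-6\right) 4\right)\right) 24614 = \left(-18390 - -8640\right) 24614 = \left(-18390 + 8640\right) 24614 = \left(-9750\right) 24614 = -239986500$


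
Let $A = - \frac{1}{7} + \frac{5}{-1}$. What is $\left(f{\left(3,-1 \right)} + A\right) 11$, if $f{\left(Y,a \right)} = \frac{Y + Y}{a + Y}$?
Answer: $- \frac{165}{7} \approx -23.571$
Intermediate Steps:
$f{\left(Y,a \right)} = \frac{2 Y}{Y + a}$
$A = - \frac{36}{7}$ ($A = \left(-1\right) \frac{1}{7} + 5 \left(-1\right) = - \frac{1}{7} - 5 = - \frac{36}{7} \approx -5.1429$)
$\left(f{\left(3,-1 \right)} + A\right) 11 = \left(2 \cdot 3 \frac{1}{3 - 1} - \frac{36}{7}\right) 11 = \left(2 \cdot 3 \cdot \frac{1}{2} - \frac{36}{7}\right) 11 = \left(3 - \frac{36}{7}\right) 11 = \left(- \frac{15}{7}\right) 11 = - \frac{165}{7}$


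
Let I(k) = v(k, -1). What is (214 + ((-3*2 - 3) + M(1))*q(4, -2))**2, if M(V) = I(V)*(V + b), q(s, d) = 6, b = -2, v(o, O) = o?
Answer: 23716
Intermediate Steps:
I(k) = k
M(V) = V*(-2 + V) (M(V) = V*(V - 2) = V*(-2 + V))
(214 + ((-3*2 - 3) + M(1))*q(4, -2))**2 = (214 + ((-3*2 - 3) + 1*(-2 + 1))*6)**2 = (214 + ((-6 - 3) + 1*(-1))*6)**2 = (214 + (-9 - 1)*6)**2 = (214 - 10*6)**2 = (214 - 60)**2 = 154**2 = 23716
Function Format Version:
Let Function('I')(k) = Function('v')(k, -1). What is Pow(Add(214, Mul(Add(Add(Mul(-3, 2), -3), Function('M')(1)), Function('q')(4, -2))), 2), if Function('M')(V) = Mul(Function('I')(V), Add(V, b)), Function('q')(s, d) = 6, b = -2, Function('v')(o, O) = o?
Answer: 23716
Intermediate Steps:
Function('I')(k) = k
Function('M')(V) = Mul(V, Add(-2, V)) (Function('M')(V) = Mul(V, Add(V, -2)) = Mul(V, Add(-2, V)))
Pow(Add(214, Mul(Add(Add(Mul(-3, 2), -3), Function('M')(1)), Function('q')(4, -2))), 2) = Pow(Add(214, Mul(Add(Add(Mul(-3, 2), -3), Mul(1, Add(-2, 1))), 6)), 2) = Pow(Add(214, Mul(Add(Add(-6, -3), Mul(1, -1)), 6)), 2) = Pow(Add(214, Mul(Add(-9, -1), 6)), 2) = Pow(Add(214, Mul(-10, 6)), 2) = Pow(Add(214, -60), 2) = Pow(154, 2) = 23716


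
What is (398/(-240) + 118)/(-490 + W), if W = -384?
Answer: -607/4560 ≈ -0.13311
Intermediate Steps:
(398/(-240) + 118)/(-490 + W) = (398/(-240) + 118)/(-490 - 384) = (398*(-1/240) + 118)/(-874) = (-199/120 + 118)*(-1/874) = (13961/120)*(-1/874) = -607/4560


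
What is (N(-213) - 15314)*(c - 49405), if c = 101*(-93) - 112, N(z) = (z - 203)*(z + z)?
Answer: -9537646820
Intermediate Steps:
N(z) = 2*z*(-203 + z) (N(z) = (-203 + z)*(2*z) = 2*z*(-203 + z))
c = -9505 (c = -9393 - 112 = -9505)
(N(-213) - 15314)*(c - 49405) = (2*(-213)*(-203 - 213) - 15314)*(-9505 - 49405) = (2*(-213)*(-416) - 15314)*(-58910) = (177216 - 15314)*(-58910) = 161902*(-58910) = -9537646820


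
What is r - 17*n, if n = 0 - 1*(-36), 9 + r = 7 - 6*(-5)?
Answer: -584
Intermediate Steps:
r = 28 (r = -9 + (7 - 6*(-5)) = -9 + (7 + 30) = -9 + 37 = 28)
n = 36 (n = 0 + 36 = 36)
r - 17*n = 28 - 17*36 = 28 - 612 = -584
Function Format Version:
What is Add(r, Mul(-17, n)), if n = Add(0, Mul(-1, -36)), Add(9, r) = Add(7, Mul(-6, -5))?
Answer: -584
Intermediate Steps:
r = 28 (r = Add(-9, Add(7, Mul(-6, -5))) = Add(-9, Add(7, 30)) = Add(-9, 37) = 28)
n = 36 (n = Add(0, 36) = 36)
Add(r, Mul(-17, n)) = Add(28, Mul(-17, 36)) = Add(28, -612) = -584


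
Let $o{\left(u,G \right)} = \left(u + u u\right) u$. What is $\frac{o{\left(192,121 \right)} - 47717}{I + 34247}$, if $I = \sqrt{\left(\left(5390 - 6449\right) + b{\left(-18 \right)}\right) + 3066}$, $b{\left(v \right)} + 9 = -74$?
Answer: $\frac{48404949529}{234571017} - \frac{2826814 \sqrt{481}}{234571017} \approx 206.09$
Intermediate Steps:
$b{\left(v \right)} = -83$ ($b{\left(v \right)} = -9 - 74 = -83$)
$o{\left(u,G \right)} = u \left(u + u^{2}\right)$ ($o{\left(u,G \right)} = \left(u + u^{2}\right) u = u \left(u + u^{2}\right)$)
$I = 2 \sqrt{481}$ ($I = \sqrt{\left(\left(5390 - 6449\right) - 83\right) + 3066} = \sqrt{\left(-1059 - 83\right) + 3066} = \sqrt{-1142 + 3066} = \sqrt{1924} = 2 \sqrt{481} \approx 43.863$)
$\frac{o{\left(192,121 \right)} - 47717}{I + 34247} = \frac{192^{2} \left(1 + 192\right) - 47717}{2 \sqrt{481} + 34247} = \frac{36864 \cdot 193 - 47717}{34247 + 2 \sqrt{481}} = \frac{7114752 - 47717}{34247 + 2 \sqrt{481}} = \frac{7067035}{34247 + 2 \sqrt{481}}$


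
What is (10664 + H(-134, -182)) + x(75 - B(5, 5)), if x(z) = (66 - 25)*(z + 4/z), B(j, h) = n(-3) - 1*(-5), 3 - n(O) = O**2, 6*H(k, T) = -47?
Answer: 1570273/114 ≈ 13774.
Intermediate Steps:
H(k, T) = -47/6 (H(k, T) = (1/6)*(-47) = -47/6)
n(O) = 3 - O**2
B(j, h) = -1 (B(j, h) = (3 - 1*(-3)**2) - 1*(-5) = (3 - 1*9) + 5 = (3 - 9) + 5 = -6 + 5 = -1)
x(z) = 41*z + 164/z (x(z) = 41*(z + 4/z) = 41*z + 164/z)
(10664 + H(-134, -182)) + x(75 - B(5, 5)) = (10664 - 47/6) + (41*(75 - 1*(-1)) + 164/(75 - 1*(-1))) = 63937/6 + (41*(75 + 1) + 164/(75 + 1)) = 63937/6 + (41*76 + 164/76) = 63937/6 + (3116 + 164*(1/76)) = 63937/6 + (3116 + 41/19) = 63937/6 + 59245/19 = 1570273/114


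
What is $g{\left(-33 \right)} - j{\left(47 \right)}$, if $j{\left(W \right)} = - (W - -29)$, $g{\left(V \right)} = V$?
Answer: $43$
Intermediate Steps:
$j{\left(W \right)} = -29 - W$ ($j{\left(W \right)} = - (W + 29) = - (29 + W) = -29 - W$)
$g{\left(-33 \right)} - j{\left(47 \right)} = -33 - \left(-29 - 47\right) = -33 - -76 = -33 + 76 = 43$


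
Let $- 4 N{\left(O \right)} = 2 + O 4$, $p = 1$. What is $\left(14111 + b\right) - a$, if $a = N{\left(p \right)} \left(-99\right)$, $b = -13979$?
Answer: $- \frac{33}{2} \approx -16.5$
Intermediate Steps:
$N{\left(O \right)} = - \frac{1}{2} - O$ ($N{\left(O \right)} = - \frac{2 + O 4}{4} = - \frac{2 + 4 O}{4} = - \frac{1}{2} - O$)
$a = \frac{297}{2}$ ($a = \left(- \frac{1}{2} - 1\right) \left(-99\right) = \left(- \frac{3}{2}\right) \left(-99\right) = \frac{297}{2} \approx 148.5$)
$\left(14111 + b\right) - a = \left(14111 - 13979\right) - \frac{297}{2} = 132 - \frac{297}{2} = - \frac{33}{2}$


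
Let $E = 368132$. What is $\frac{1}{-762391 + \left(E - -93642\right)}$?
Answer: $- \frac{1}{300617} \approx -3.3265 \cdot 10^{-6}$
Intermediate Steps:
$\frac{1}{-762391 + \left(E - -93642\right)} = \frac{1}{-762391 + \left(368132 - -93642\right)} = \frac{1}{-762391 + \left(368132 + 93642\right)} = \frac{1}{-762391 + 461774} = \frac{1}{-300617} = - \frac{1}{300617}$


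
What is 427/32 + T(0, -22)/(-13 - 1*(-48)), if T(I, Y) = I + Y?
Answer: 14241/1120 ≈ 12.715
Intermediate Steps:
427/32 + T(0, -22)/(-13 - 1*(-48)) = 427/32 + (0 - 22)/(-13 - 1*(-48)) = 427*(1/32) - 22/(-13 + 48) = 427/32 - 22/35 = 14241/1120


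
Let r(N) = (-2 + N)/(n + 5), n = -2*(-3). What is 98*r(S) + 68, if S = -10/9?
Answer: 3988/99 ≈ 40.283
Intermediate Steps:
S = -10/9 (S = -10*⅑ = -10/9 ≈ -1.1111)
n = 6
r(N) = -2/11 + N/11 (r(N) = (-2 + N)/(6 + 5) = (-2 + N)/11 = (-2 + N)*(1/11) = -2/11 + N/11)
98*r(S) + 68 = 98*(-2/11 + (1/11)*(-10/9)) + 68 = 98*(-2/11 - 10/99) + 68 = 98*(-28/99) + 68 = -2744/99 + 68 = 3988/99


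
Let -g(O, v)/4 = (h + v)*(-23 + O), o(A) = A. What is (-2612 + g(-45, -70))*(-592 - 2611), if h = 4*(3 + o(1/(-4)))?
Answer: 59767980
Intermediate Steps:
h = 11 (h = 4*(3 + 1/(-4)) = 4*(3 + 1*(-¼)) = 4*(3 - ¼) = 4*(11/4) = 11)
g(O, v) = -4*(-23 + O)*(11 + v) (g(O, v) = -4*(11 + v)*(-23 + O) = -4*(-23 + O)*(11 + v))
(-2612 + g(-45, -70))*(-592 - 2611) = (-2612 + (1012 - 44*(-45) + 92*(-70) - 4*(-45)*(-70)))*(-592 - 2611) = (-2612 + (1012 + 1980 - 6440 - 12600))*(-3203) = (-2612 - 16048)*(-3203) = -18660*(-3203) = 59767980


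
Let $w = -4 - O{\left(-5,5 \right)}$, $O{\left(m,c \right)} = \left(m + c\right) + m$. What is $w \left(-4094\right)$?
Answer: $-4094$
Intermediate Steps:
$O{\left(m,c \right)} = c + 2 m$ ($O{\left(m,c \right)} = \left(c + m\right) + m = c + 2 m$)
$w = 1$ ($w = -4 - \left(5 + 2 \left(-5\right)\right) = -4 - \left(5 - 10\right) = -4 - -5 = -4 + 5 = 1$)
$w \left(-4094\right) = 1 \left(-4094\right) = -4094$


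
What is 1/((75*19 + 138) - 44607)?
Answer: -1/43044 ≈ -2.3232e-5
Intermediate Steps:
1/((75*19 + 138) - 44607) = 1/((1425 + 138) - 44607) = 1/(1563 - 44607) = 1/(-43044) = -1/43044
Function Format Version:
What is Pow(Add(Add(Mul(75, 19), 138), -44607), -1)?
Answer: Rational(-1, 43044) ≈ -2.3232e-5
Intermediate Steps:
Pow(Add(Add(Mul(75, 19), 138), -44607), -1) = Pow(Add(Add(1425, 138), -44607), -1) = Pow(Add(1563, -44607), -1) = Pow(-43044, -1) = Rational(-1, 43044)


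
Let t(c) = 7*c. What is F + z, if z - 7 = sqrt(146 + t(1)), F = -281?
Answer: -274 + 3*sqrt(17) ≈ -261.63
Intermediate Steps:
z = 7 + 3*sqrt(17) (z = 7 + sqrt(146 + 7*1) = 7 + sqrt(146 + 7) = 7 + sqrt(153) = 7 + 3*sqrt(17) ≈ 19.369)
F + z = -281 + (7 + 3*sqrt(17)) = -274 + 3*sqrt(17)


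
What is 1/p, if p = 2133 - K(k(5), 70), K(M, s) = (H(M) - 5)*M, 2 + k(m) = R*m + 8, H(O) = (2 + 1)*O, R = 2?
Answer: 1/1445 ≈ 0.00069204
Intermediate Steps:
H(O) = 3*O
k(m) = 6 + 2*m (k(m) = -2 + (2*m + 8) = -2 + (8 + 2*m) = 6 + 2*m)
K(M, s) = M*(-5 + 3*M) (K(M, s) = (3*M - 5)*M = (-5 + 3*M)*M = M*(-5 + 3*M))
p = 1445 (p = 2133 - (6 + 2*5)*(-5 + 3*(6 + 2*5)) = 2133 - (6 + 10)*(-5 + 3*(6 + 10)) = 2133 - 16*(-5 + 3*16) = 2133 - 16*(-5 + 48) = 2133 - 16*43 = 2133 - 1*688 = 2133 - 688 = 1445)
1/p = 1/1445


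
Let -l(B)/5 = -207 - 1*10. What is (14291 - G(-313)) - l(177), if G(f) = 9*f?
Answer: 16023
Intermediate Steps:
l(B) = 1085 (l(B) = -5*(-207 - 1*10) = -5*(-207 - 10) = -5*(-217) = 1085)
(14291 - G(-313)) - l(177) = (14291 - 9*(-313)) - 1*1085 = (14291 - 1*(-2817)) - 1085 = (14291 + 2817) - 1085 = 17108 - 1085 = 16023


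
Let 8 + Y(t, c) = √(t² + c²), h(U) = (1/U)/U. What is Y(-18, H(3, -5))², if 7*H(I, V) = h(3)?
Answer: (504 - √1285957)²/3969 ≈ 100.00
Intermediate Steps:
h(U) = U⁻² (h(U) = 1/(U*U) = U⁻²)
H(I, V) = 1/63 (H(I, V) = (⅐)/3² = (⅐)*(⅑) = 1/63)
Y(t, c) = -8 + √(c² + t²) (Y(t, c) = -8 + √(t² + c²) = -8 + √(c² + t²))
Y(-18, H(3, -5))² = (-8 + √((1/63)² + (-18)²))² = (-8 + √(1/3969 + 324))² = (-8 + √(1285957/3969))² = (-8 + √1285957/63)²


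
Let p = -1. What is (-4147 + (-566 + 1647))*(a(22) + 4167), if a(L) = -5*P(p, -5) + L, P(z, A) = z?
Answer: -12858804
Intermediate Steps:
a(L) = 5 + L (a(L) = -5*(-1) + L = 5 + L)
(-4147 + (-566 + 1647))*(a(22) + 4167) = (-4147 + (-566 + 1647))*((5 + 22) + 4167) = (-4147 + 1081)*(27 + 4167) = -3066*4194 = -12858804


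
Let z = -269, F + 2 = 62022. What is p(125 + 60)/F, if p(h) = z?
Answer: -269/62020 ≈ -0.0043373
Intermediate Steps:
F = 62020 (F = -2 + 62022 = 62020)
p(h) = -269
p(125 + 60)/F = -269/62020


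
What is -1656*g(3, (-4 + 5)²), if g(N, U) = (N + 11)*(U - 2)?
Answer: 23184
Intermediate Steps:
g(N, U) = (-2 + U)*(11 + N) (g(N, U) = (11 + N)*(-2 + U) = (-2 + U)*(11 + N))
-1656*g(3, (-4 + 5)²) = -1656*(-22 - 2*3 + 11*(-4 + 5)² + 3*(-4 + 5)²) = -1656*(-22 - 6 + 11*1² + 3*1²) = -1656*(-22 - 6 + 11*1 + 3*1) = -1656*(-22 - 6 + 11 + 3) = -1656*(-14) = 23184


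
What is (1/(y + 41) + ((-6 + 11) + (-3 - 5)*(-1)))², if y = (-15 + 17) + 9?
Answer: 458329/2704 ≈ 169.50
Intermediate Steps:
y = 11 (y = 2 + 9 = 11)
(1/(y + 41) + ((-6 + 11) + (-3 - 5)*(-1)))² = (1/(11 + 41) + ((-6 + 11) + (-3 - 5)*(-1)))² = (1/52 + (5 - 8*(-1)))² = (1/52 + (5 + 8))² = (1/52 + 13)² = (677/52)² = 458329/2704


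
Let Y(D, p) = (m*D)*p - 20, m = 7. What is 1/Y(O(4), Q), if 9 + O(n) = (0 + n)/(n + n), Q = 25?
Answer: -2/3015 ≈ -0.00066335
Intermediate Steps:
O(n) = -17/2 (O(n) = -9 + (0 + n)/(n + n) = -9 + n/((2*n)) = -9 + n*(1/(2*n)) = -9 + 1/2 = -17/2)
Y(D, p) = -20 + 7*D*p (Y(D, p) = (7*D)*p - 20 = 7*D*p - 20 = -20 + 7*D*p)
1/Y(O(4), Q) = 1/(-20 + 7*(-17/2)*25) = 1/(-20 - 2975/2) = 1/(-3015/2) = -2/3015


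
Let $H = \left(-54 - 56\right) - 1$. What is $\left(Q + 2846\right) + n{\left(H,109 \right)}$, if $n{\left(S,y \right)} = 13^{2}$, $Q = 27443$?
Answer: $30458$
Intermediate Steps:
$H = -111$ ($H = -110 - 1 = -111$)
$n{\left(S,y \right)} = 169$
$\left(Q + 2846\right) + n{\left(H,109 \right)} = \left(27443 + 2846\right) + 169 = 30289 + 169 = 30458$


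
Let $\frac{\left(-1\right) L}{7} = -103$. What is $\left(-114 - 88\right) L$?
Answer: $-145642$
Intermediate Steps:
$L = 721$ ($L = \left(-7\right) \left(-103\right) = 721$)
$\left(-114 - 88\right) L = \left(-114 - 88\right) 721 = \left(-202\right) 721 = -145642$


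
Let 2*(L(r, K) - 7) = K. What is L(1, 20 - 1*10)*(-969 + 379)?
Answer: -7080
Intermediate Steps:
L(r, K) = 7 + K/2
L(1, 20 - 1*10)*(-969 + 379) = (7 + (20 - 1*10)/2)*(-969 + 379) = (7 + (20 - 10)/2)*(-590) = (7 + (1/2)*10)*(-590) = (7 + 5)*(-590) = 12*(-590) = -7080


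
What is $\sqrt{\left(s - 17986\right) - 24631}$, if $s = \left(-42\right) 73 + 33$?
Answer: $5 i \sqrt{1826} \approx 213.66 i$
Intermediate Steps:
$s = -3033$ ($s = -3066 + 33 = -3033$)
$\sqrt{\left(s - 17986\right) - 24631} = \sqrt{\left(-3033 - 17986\right) - 24631} = \sqrt{-21019 - 24631} = \sqrt{-45650} = 5 i \sqrt{1826}$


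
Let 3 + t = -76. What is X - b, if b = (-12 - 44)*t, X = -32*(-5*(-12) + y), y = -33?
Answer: -5288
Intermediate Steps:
t = -79 (t = -3 - 76 = -79)
X = -864 (X = -32*(-5*(-12) - 33) = -32*(60 - 33) = -32*27 = -864)
b = 4424 (b = (-12 - 44)*(-79) = -56*(-79) = 4424)
X - b = -864 - 1*4424 = -864 - 4424 = -5288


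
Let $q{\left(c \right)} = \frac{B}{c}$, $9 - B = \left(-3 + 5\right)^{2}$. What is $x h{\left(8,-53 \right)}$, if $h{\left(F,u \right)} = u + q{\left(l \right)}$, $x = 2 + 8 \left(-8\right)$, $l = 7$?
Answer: $\frac{22692}{7} \approx 3241.7$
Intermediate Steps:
$x = -62$ ($x = 2 - 64 = -62$)
$B = 5$ ($B = 9 - \left(-3 + 5\right)^{2} = 9 - 2^{2} = 9 - 4 = 5$)
$q{\left(c \right)} = \frac{5}{c}$
$h{\left(F,u \right)} = \frac{5}{7} + u$ ($h{\left(F,u \right)} = u + \frac{5}{7} = \frac{5}{7} + u$)
$x h{\left(8,-53 \right)} = - 62 \left(\frac{5}{7} - 53\right) = \left(-62\right) \left(- \frac{366}{7}\right) = \frac{22692}{7}$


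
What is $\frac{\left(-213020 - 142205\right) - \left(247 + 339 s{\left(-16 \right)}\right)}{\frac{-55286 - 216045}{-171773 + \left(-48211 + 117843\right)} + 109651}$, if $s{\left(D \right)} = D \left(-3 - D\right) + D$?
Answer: $- \frac{14276043288}{5600067061} \approx -2.5493$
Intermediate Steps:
$s{\left(D \right)} = D + D \left(-3 - D\right)$
$\frac{\left(-213020 - 142205\right) - \left(247 + 339 s{\left(-16 \right)}\right)}{\frac{-55286 - 216045}{-171773 + \left(-48211 + 117843\right)} + 109651} = \frac{\left(-213020 - 142205\right) - \left(247 + 339 \left(\left(-1\right) \left(-16\right) \left(2 - 16\right)\right)\right)}{\frac{-55286 - 216045}{-171773 + \left(-48211 + 117843\right)} + 109651} = \frac{-355225 - \left(247 + 339 \left(\left(-1\right) \left(-16\right) \left(-14\right)\right)\right)}{- \frac{271331}{-171773 + 69632} + 109651} = \frac{-355225 - -75689}{- \frac{271331}{-102141} + 109651} = \frac{-355225 + \left(75936 - 247\right)}{\left(-271331\right) \left(- \frac{1}{102141}\right) + 109651} = \frac{-355225 + 75689}{\frac{271331}{102141} + 109651} = - \frac{279536}{\frac{11200134122}{102141}} = \left(-279536\right) \frac{102141}{11200134122} = - \frac{14276043288}{5600067061}$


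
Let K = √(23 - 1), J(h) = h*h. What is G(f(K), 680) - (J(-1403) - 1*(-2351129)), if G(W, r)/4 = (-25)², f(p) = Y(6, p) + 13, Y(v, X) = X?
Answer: -4317038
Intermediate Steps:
J(h) = h²
K = √22 ≈ 4.6904
f(p) = 13 + p (f(p) = p + 13 = 13 + p)
G(W, r) = 2500 (G(W, r) = 4*(-25)² = 4*625 = 2500)
G(f(K), 680) - (J(-1403) - 1*(-2351129)) = 2500 - ((-1403)² - 1*(-2351129)) = 2500 - (1968409 + 2351129) = 2500 - 1*4319538 = 2500 - 4319538 = -4317038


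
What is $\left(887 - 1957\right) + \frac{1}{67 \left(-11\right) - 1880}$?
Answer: $- \frac{2800191}{2617} \approx -1070.0$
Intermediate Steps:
$\left(887 - 1957\right) + \frac{1}{67 \left(-11\right) - 1880} = -1070 + \frac{1}{-737 - 1880} = -1070 + \frac{1}{-2617} = -1070 - \frac{1}{2617} = - \frac{2800191}{2617}$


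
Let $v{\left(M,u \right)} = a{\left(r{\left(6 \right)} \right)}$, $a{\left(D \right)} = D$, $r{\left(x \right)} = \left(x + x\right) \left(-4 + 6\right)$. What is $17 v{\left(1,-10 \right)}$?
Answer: $408$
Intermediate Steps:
$r{\left(x \right)} = 4 x$ ($r{\left(x \right)} = 2 x 2 = 4 x$)
$v{\left(M,u \right)} = 24$ ($v{\left(M,u \right)} = 4 \cdot 6 = 24$)
$17 v{\left(1,-10 \right)} = 17 \cdot 24 = 408$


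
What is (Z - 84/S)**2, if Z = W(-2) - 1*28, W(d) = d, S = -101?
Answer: 8678916/10201 ≈ 850.79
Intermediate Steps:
Z = -30 (Z = -2 - 1*28 = -2 - 28 = -30)
(Z - 84/S)**2 = (-30 - 84/(-101))**2 = (-30 - 84*(-1/101))**2 = (-30 + 84/101)**2 = (-2946/101)**2 = 8678916/10201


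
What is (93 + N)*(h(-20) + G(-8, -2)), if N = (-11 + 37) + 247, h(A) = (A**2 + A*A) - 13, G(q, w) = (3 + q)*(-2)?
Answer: 291702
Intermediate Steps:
G(q, w) = -6 - 2*q
h(A) = -13 + 2*A**2 (h(A) = (A**2 + A**2) - 13 = 2*A**2 - 13 = -13 + 2*A**2)
N = 273 (N = 26 + 247 = 273)
(93 + N)*(h(-20) + G(-8, -2)) = (93 + 273)*((-13 + 2*(-20)**2) + (-6 - 2*(-8))) = 366*((-13 + 2*400) + (-6 + 16)) = 366*((-13 + 800) + 10) = 366*(787 + 10) = 366*797 = 291702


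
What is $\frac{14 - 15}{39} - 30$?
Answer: $- \frac{1171}{39} \approx -30.026$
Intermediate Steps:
$\frac{14 - 15}{39} - 30 = \left(14 - 15\right) \frac{1}{39} - 30 = \left(-1\right) \frac{1}{39} - 30 = - \frac{1}{39} - 30 = - \frac{1171}{39}$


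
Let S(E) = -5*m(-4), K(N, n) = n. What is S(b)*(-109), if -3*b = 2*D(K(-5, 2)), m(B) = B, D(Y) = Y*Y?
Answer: -2180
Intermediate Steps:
D(Y) = Y**2
b = -8/3 (b = -2*2**2/3 = -2*4/3 = -1/3*8 = -8/3 ≈ -2.6667)
S(E) = 20 (S(E) = -5*(-4) = 20)
S(b)*(-109) = 20*(-109) = -2180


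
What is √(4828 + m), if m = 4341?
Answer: √9169 ≈ 95.755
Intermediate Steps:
√(4828 + m) = √(4828 + 4341) = √9169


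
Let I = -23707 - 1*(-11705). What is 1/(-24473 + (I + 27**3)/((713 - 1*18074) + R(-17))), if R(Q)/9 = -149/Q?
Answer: -293796/7190200085 ≈ -4.0861e-5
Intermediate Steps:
R(Q) = -1341/Q (R(Q) = 9*(-149/Q) = -1341/Q)
I = -12002 (I = -23707 + 11705 = -12002)
1/(-24473 + (I + 27**3)/((713 - 1*18074) + R(-17))) = 1/(-24473 + (-12002 + 27**3)/((713 - 1*18074) - 1341/(-17))) = 1/(-24473 + (-12002 + 19683)/((713 - 18074) - 1341*(-1/17))) = 1/(-24473 + 7681/(-17361 + 1341/17)) = 1/(-24473 + 7681/(-293796/17)) = 1/(-24473 + 7681*(-17/293796)) = 1/(-24473 - 130577/293796) = 1/(-7190200085/293796) = -293796/7190200085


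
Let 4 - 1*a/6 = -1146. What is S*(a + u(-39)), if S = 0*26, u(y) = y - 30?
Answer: 0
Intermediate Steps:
a = 6900 (a = 24 - 6*(-1146) = 24 + 6876 = 6900)
u(y) = -30 + y
S = 0
S*(a + u(-39)) = 0*(6900 + (-30 - 39)) = 0*(6900 - 69) = 0*6831 = 0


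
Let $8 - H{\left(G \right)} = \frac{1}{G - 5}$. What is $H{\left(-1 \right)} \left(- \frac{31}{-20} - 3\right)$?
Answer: $- \frac{1421}{120} \approx -11.842$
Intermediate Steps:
$H{\left(G \right)} = 8 - \frac{1}{-5 + G}$ ($H{\left(G \right)} = 8 - \frac{1}{G - 5} = 8 - \frac{1}{-5 + G}$)
$H{\left(-1 \right)} \left(- \frac{31}{-20} - 3\right) = \frac{-41 + 8 \left(-1\right)}{-5 - 1} \left(- \frac{31}{-20} - 3\right) = \frac{-41 - 8}{-6} \left(\left(-31\right) \left(- \frac{1}{20}\right) - 3\right) = \left(- \frac{1}{6}\right) \left(-49\right) \left(\frac{31}{20} - 3\right) = \frac{49}{6} \left(- \frac{29}{20}\right) = - \frac{1421}{120}$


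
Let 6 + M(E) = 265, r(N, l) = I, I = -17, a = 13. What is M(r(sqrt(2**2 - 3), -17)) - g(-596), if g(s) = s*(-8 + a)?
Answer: 3239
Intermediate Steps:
g(s) = 5*s (g(s) = s*(-8 + 13) = s*5 = 5*s)
r(N, l) = -17
M(E) = 259 (M(E) = -6 + 265 = 259)
M(r(sqrt(2**2 - 3), -17)) - g(-596) = 259 - 5*(-596) = 259 - 1*(-2980) = 259 + 2980 = 3239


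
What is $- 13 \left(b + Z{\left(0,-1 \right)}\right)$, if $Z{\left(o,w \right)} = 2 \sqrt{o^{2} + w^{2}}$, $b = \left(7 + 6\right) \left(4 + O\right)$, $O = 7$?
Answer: $-1885$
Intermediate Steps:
$b = 143$ ($b = \left(7 + 6\right) \left(4 + 7\right) = 13 \cdot 11 = 143$)
$- 13 \left(b + Z{\left(0,-1 \right)}\right) = - 13 \left(143 + 2 \sqrt{0^{2} + \left(-1\right)^{2}}\right) = - 13 \left(143 + 2 \sqrt{0 + 1}\right) = - 13 \left(143 + 2 \sqrt{1}\right) = - 13 \left(143 + 2 \cdot 1\right) = - 13 \left(143 + 2\right) = \left(-13\right) 145 = -1885$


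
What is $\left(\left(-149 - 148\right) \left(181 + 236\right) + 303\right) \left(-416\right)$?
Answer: $51395136$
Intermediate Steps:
$\left(\left(-149 - 148\right) \left(181 + 236\right) + 303\right) \left(-416\right) = \left(\left(-297\right) 417 + 303\right) \left(-416\right) = \left(-123849 + 303\right) \left(-416\right) = \left(-123546\right) \left(-416\right) = 51395136$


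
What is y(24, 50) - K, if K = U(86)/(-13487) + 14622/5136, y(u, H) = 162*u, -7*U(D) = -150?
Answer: 313975290019/80814104 ≈ 3885.2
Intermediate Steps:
U(D) = 150/7 (U(D) = -⅐*(-150) = 150/7)
K = 229946333/80814104 (K = (150/7)/(-13487) + 14622/5136 = (150/7)*(-1/13487) + 14622*(1/5136) = -150/94409 + 2437/856 = 229946333/80814104 ≈ 2.8454)
y(24, 50) - K = 162*24 - 1*229946333/80814104 = 3888 - 229946333/80814104 = 313975290019/80814104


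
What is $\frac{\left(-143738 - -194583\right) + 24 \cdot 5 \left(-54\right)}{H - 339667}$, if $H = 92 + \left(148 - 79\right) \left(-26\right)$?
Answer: $- \frac{44365}{341369} \approx -0.12996$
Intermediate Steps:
$H = -1702$ ($H = 92 + 69 \left(-26\right) = 92 - 1794 = -1702$)
$\frac{\left(-143738 - -194583\right) + 24 \cdot 5 \left(-54\right)}{H - 339667} = \frac{\left(-143738 - -194583\right) + 24 \cdot 5 \left(-54\right)}{-1702 - 339667} = \frac{\left(-143738 + 194583\right) + 120 \left(-54\right)}{-341369} = \left(50845 - 6480\right) \left(- \frac{1}{341369}\right) = 44365 \left(- \frac{1}{341369}\right) = - \frac{44365}{341369}$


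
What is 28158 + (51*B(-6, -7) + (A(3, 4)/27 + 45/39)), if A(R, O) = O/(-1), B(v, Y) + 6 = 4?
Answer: 9848009/351 ≈ 28057.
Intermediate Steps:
B(v, Y) = -2 (B(v, Y) = -6 + 4 = -2)
A(R, O) = -O (A(R, O) = O*(-1) = -O)
28158 + (51*B(-6, -7) + (A(3, 4)/27 + 45/39)) = 28158 + (51*(-2) + (-1*4/27 + 45/39)) = 28158 + (-102 + (-4*1/27 + 45*(1/39))) = 28158 + (-102 + (-4/27 + 15/13)) = 28158 + (-102 + 353/351) = 28158 - 35449/351 = 9848009/351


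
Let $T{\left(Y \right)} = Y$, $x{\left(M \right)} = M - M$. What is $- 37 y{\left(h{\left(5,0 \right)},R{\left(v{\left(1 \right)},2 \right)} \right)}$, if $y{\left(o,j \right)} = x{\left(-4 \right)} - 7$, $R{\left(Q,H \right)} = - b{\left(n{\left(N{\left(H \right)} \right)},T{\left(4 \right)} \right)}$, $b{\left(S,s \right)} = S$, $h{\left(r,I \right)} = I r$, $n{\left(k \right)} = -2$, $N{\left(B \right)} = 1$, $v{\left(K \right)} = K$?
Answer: $259$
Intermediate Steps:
$x{\left(M \right)} = 0$
$R{\left(Q,H \right)} = 2$ ($R{\left(Q,H \right)} = \left(-1\right) \left(-2\right) = 2$)
$y{\left(o,j \right)} = -7$ ($y{\left(o,j \right)} = 0 - 7 = -7$)
$- 37 y{\left(h{\left(5,0 \right)},R{\left(v{\left(1 \right)},2 \right)} \right)} = \left(-37\right) \left(-7\right) = 259$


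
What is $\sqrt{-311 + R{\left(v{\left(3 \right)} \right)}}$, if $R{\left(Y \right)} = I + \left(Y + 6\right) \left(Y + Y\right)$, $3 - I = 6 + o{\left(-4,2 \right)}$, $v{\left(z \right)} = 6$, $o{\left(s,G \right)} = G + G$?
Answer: $i \sqrt{174} \approx 13.191 i$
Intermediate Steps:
$o{\left(s,G \right)} = 2 G$
$I = -7$ ($I = 3 - \left(6 + 2 \cdot 2\right) = 3 - \left(6 + 4\right) = 3 - 10 = -7$)
$R{\left(Y \right)} = -7 + 2 Y \left(6 + Y\right)$ ($R{\left(Y \right)} = -7 + \left(Y + 6\right) \left(Y + Y\right) = -7 + \left(6 + Y\right) 2 Y = -7 + 2 Y \left(6 + Y\right)$)
$\sqrt{-311 + R{\left(v{\left(3 \right)} \right)}} = \sqrt{-311 + \left(-7 + 2 \cdot 6^{2} + 12 \cdot 6\right)} = \sqrt{-311 + \left(-7 + 2 \cdot 36 + 72\right)} = \sqrt{-311 + \left(-7 + 72 + 72\right)} = \sqrt{-311 + 137} = \sqrt{-174} = i \sqrt{174}$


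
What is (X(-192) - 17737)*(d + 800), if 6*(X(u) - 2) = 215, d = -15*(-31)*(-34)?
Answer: 796993475/3 ≈ 2.6566e+8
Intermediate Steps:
d = -15810 (d = 465*(-34) = -15810)
X(u) = 227/6 (X(u) = 2 + (⅙)*215 = 2 + 215/6 = 227/6)
(X(-192) - 17737)*(d + 800) = (227/6 - 17737)*(-15810 + 800) = -106195/6*(-15010) = 796993475/3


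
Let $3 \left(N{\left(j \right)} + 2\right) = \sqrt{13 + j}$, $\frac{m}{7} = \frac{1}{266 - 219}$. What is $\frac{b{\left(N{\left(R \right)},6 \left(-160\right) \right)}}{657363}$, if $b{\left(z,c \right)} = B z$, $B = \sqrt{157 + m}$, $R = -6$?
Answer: $\frac{\sqrt{347142} \left(-6 + \sqrt{7}\right)}{92688183} \approx -2.1322 \cdot 10^{-5}$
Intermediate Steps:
$m = \frac{7}{47}$ ($m = \frac{7}{266 - 219} = \frac{7}{47} \approx 0.14894$)
$B = \frac{\sqrt{347142}}{47}$ ($B = \sqrt{157 + \frac{7}{47}} = \sqrt{\frac{7386}{47}} = \frac{\sqrt{347142}}{47} \approx 12.536$)
$N{\left(j \right)} = -2 + \frac{\sqrt{13 + j}}{3}$
$b{\left(z,c \right)} = \frac{z \sqrt{347142}}{47}$ ($b{\left(z,c \right)} = \frac{\sqrt{347142}}{47} z = \frac{z \sqrt{347142}}{47}$)
$\frac{b{\left(N{\left(R \right)},6 \left(-160\right) \right)}}{657363} = \frac{\frac{1}{47} \left(-2 + \frac{\sqrt{13 - 6}}{3}\right) \sqrt{347142}}{657363} = \frac{\left(-2 + \frac{\sqrt{7}}{3}\right) \sqrt{347142}}{47} \cdot \frac{1}{657363} = \frac{\sqrt{347142} \left(-2 + \frac{\sqrt{7}}{3}\right)}{47} \cdot \frac{1}{657363} = \frac{\sqrt{347142} \left(-2 + \frac{\sqrt{7}}{3}\right)}{30896061}$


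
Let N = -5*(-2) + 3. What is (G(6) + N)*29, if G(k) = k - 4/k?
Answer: 1595/3 ≈ 531.67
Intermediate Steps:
N = 13 (N = 10 + 3 = 13)
(G(6) + N)*29 = ((6 - 4/6) + 13)*29 = ((6 - 4*⅙) + 13)*29 = ((6 - ⅔) + 13)*29 = (16/3 + 13)*29 = (55/3)*29 = 1595/3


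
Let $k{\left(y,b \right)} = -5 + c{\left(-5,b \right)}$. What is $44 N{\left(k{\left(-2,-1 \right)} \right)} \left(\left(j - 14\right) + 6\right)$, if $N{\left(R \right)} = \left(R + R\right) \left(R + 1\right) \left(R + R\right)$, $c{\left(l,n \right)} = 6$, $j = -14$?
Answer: $-7744$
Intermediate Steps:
$k{\left(y,b \right)} = 1$ ($k{\left(y,b \right)} = -5 + 6 = 1$)
$N{\left(R \right)} = 4 R^{2} \left(1 + R\right)$ ($N{\left(R \right)} = 2 R \left(1 + R\right) 2 R = 2 R 2 R \left(1 + R\right) = 4 R^{2} \left(1 + R\right)$)
$44 N{\left(k{\left(-2,-1 \right)} \right)} \left(\left(j - 14\right) + 6\right) = 44 \cdot 4 \cdot 1^{2} \left(1 + 1\right) \left(\left(-14 - 14\right) + 6\right) = 44 \cdot 4 \cdot 1 \cdot 2 \left(-28 + 6\right) = 44 \cdot 8 \left(-22\right) = 352 \left(-22\right) = -7744$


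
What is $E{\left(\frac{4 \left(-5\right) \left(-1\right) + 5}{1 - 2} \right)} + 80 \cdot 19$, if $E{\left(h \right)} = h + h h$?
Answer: $2120$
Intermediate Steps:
$E{\left(h \right)} = h + h^{2}$
$E{\left(\frac{4 \left(-5\right) \left(-1\right) + 5}{1 - 2} \right)} + 80 \cdot 19 = \frac{4 \left(-5\right) \left(-1\right) + 5}{1 - 2} \left(1 + \frac{4 \left(-5\right) \left(-1\right) + 5}{1 - 2}\right) + 80 \cdot 19 = \frac{\left(-20\right) \left(-1\right) + 5}{-1} \left(1 + \frac{\left(-20\right) \left(-1\right) + 5}{-1}\right) + 1520 = \left(20 + 5\right) \left(-1\right) \left(1 + \left(20 + 5\right) \left(-1\right)\right) + 1520 = 25 \left(-1\right) \left(1 + 25 \left(-1\right)\right) + 1520 = - 25 \left(1 - 25\right) + 1520 = \left(-25\right) \left(-24\right) + 1520 = 600 + 1520 = 2120$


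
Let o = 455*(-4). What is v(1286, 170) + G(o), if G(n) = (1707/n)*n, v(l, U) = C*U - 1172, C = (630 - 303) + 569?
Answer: 152855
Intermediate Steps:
C = 896 (C = 327 + 569 = 896)
v(l, U) = -1172 + 896*U (v(l, U) = 896*U - 1172 = -1172 + 896*U)
o = -1820
G(n) = 1707
v(1286, 170) + G(o) = (-1172 + 896*170) + 1707 = (-1172 + 152320) + 1707 = 151148 + 1707 = 152855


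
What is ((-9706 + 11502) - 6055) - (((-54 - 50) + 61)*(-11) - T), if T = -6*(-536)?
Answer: -1516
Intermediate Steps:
T = 3216
((-9706 + 11502) - 6055) - (((-54 - 50) + 61)*(-11) - T) = ((-9706 + 11502) - 6055) - (((-54 - 50) + 61)*(-11) - 1*3216) = (1796 - 6055) - ((-104 + 61)*(-11) - 3216) = -4259 - (-43*(-11) - 3216) = -4259 - (473 - 3216) = -4259 - 1*(-2743) = -4259 + 2743 = -1516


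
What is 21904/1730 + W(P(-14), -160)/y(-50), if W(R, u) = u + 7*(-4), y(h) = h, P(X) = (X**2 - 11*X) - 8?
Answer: 71022/4325 ≈ 16.421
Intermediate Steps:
P(X) = -8 + X**2 - 11*X
W(R, u) = -28 + u (W(R, u) = u - 28 = -28 + u)
21904/1730 + W(P(-14), -160)/y(-50) = 21904/1730 + (-28 - 160)/(-50) = 21904*(1/1730) - 188*(-1/50) = 10952/865 + 94/25 = 71022/4325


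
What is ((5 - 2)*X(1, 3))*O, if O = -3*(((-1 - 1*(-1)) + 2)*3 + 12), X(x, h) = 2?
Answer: -324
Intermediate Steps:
O = -54 (O = -3*(((-1 + 1) + 2)*3 + 12) = -3*((0 + 2)*3 + 12) = -3*(2*3 + 12) = -3*(6 + 12) = -3*18 = -54)
((5 - 2)*X(1, 3))*O = ((5 - 2)*2)*(-54) = (3*2)*(-54) = 6*(-54) = -324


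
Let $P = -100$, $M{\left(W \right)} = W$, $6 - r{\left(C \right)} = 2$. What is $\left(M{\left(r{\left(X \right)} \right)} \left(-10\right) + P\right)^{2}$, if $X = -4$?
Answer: $19600$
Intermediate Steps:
$r{\left(C \right)} = 4$ ($r{\left(C \right)} = 6 - 2 = 4$)
$\left(M{\left(r{\left(X \right)} \right)} \left(-10\right) + P\right)^{2} = \left(4 \left(-10\right) - 100\right)^{2} = \left(-40 - 100\right)^{2} = \left(-140\right)^{2} = 19600$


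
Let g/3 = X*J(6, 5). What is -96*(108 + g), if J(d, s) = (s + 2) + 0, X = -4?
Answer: -2304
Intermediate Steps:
J(d, s) = 2 + s (J(d, s) = (2 + s) + 0 = 2 + s)
g = -84 (g = 3*(-4*(2 + 5)) = 3*(-4*7) = 3*(-28) = -84)
-96*(108 + g) = -96*(108 - 84) = -96*24 = -2304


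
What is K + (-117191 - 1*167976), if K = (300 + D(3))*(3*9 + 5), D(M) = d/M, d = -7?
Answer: -826925/3 ≈ -2.7564e+5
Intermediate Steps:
D(M) = -7/M
K = 28576/3 (K = (300 - 7/3)*(3*9 + 5) = (300 - 7*⅓)*(27 + 5) = (300 - 7/3)*32 = (893/3)*32 = 28576/3 ≈ 9525.3)
K + (-117191 - 1*167976) = 28576/3 + (-117191 - 1*167976) = 28576/3 + (-117191 - 167976) = 28576/3 - 285167 = -826925/3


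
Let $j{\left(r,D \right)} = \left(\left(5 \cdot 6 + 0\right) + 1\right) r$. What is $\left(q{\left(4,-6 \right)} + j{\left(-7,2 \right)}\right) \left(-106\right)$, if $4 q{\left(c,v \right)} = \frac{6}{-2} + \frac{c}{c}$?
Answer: $23055$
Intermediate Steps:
$j{\left(r,D \right)} = 31 r$ ($j{\left(r,D \right)} = \left(\left(30 + 0\right) + 1\right) r = \left(30 + 1\right) r = 31 r$)
$q{\left(c,v \right)} = - \frac{1}{2}$ ($q{\left(c,v \right)} = \frac{\frac{6}{-2} + \frac{c}{c}}{4} = \frac{6 \left(- \frac{1}{2}\right) + 1}{4} = \frac{-3 + 1}{4} = \frac{1}{4} \left(-2\right) = - \frac{1}{2}$)
$\left(q{\left(4,-6 \right)} + j{\left(-7,2 \right)}\right) \left(-106\right) = \left(- \frac{1}{2} + 31 \left(-7\right)\right) \left(-106\right) = \left(- \frac{1}{2} - 217\right) \left(-106\right) = \left(- \frac{435}{2}\right) \left(-106\right) = 23055$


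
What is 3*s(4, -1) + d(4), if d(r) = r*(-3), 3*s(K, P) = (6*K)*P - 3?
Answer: -39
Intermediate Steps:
s(K, P) = -1 + 2*K*P (s(K, P) = ((6*K)*P - 3)/3 = (6*K*P - 3)/3 = (-3 + 6*K*P)/3 = -1 + 2*K*P)
d(r) = -3*r
3*s(4, -1) + d(4) = 3*(-1 + 2*4*(-1)) - 3*4 = 3*(-1 - 8) - 12 = 3*(-9) - 12 = -27 - 12 = -39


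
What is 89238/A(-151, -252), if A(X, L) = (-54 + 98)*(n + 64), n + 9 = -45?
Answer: 44619/220 ≈ 202.81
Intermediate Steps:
n = -54 (n = -9 - 45 = -54)
A(X, L) = 440 (A(X, L) = (-54 + 98)*(-54 + 64) = 44*10 = 440)
89238/A(-151, -252) = 89238/440 = 89238*(1/440) = 44619/220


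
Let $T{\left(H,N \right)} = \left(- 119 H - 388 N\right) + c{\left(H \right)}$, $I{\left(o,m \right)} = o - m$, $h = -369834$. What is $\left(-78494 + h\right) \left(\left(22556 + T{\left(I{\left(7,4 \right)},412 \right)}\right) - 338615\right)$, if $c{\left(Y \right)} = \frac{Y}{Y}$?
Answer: $213525624888$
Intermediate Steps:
$c{\left(Y \right)} = 1$
$T{\left(H,N \right)} = 1 - 388 N - 119 H$ ($T{\left(H,N \right)} = \left(- 119 H - 388 N\right) + 1 = \left(- 388 N - 119 H\right) + 1 = 1 - 388 N - 119 H$)
$\left(-78494 + h\right) \left(\left(22556 + T{\left(I{\left(7,4 \right)},412 \right)}\right) - 338615\right) = \left(-78494 - 369834\right) \left(\left(22556 - \left(159855 + 119 \left(7 - 4\right)\right)\right) - 338615\right) = - 448328 \left(\left(22556 - \left(159855 + 119 \left(7 - 4\right)\right)\right) - 338615\right) = - 448328 \left(\left(22556 - 160212\right) - 338615\right) = - 448328 \left(-137656 - 338615\right) = \left(-448328\right) \left(-476271\right) = 213525624888$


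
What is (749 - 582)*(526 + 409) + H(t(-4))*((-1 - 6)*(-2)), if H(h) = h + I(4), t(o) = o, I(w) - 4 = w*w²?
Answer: 157041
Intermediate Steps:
I(w) = 4 + w³ (I(w) = 4 + w*w² = 4 + w³)
H(h) = 68 + h (H(h) = h + (4 + 4³) = h + (4 + 64) = h + 68 = 68 + h)
(749 - 582)*(526 + 409) + H(t(-4))*((-1 - 6)*(-2)) = (749 - 582)*(526 + 409) + (68 - 4)*((-1 - 6)*(-2)) = 167*935 + 64*(-7*(-2)) = 156145 + 64*14 = 156145 + 896 = 157041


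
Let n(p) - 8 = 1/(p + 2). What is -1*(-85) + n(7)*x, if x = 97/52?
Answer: 46861/468 ≈ 100.13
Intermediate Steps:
x = 97/52 (x = 97*(1/52) = 97/52 ≈ 1.8654)
n(p) = 8 + 1/(2 + p) (n(p) = 8 + 1/(p + 2) = 8 + 1/(2 + p))
-1*(-85) + n(7)*x = -1*(-85) + ((17 + 8*7)/(2 + 7))*(97/52) = 85 + ((17 + 56)/9)*(97/52) = 85 + ((1/9)*73)*(97/52) = 85 + (73/9)*(97/52) = 85 + 7081/468 = 46861/468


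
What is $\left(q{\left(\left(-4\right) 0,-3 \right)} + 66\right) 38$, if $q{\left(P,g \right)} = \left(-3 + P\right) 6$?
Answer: $1824$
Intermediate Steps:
$q{\left(P,g \right)} = -18 + 6 P$
$\left(q{\left(\left(-4\right) 0,-3 \right)} + 66\right) 38 = \left(\left(-18 + 6 \left(\left(-4\right) 0\right)\right) + 66\right) 38 = \left(\left(-18 + 6 \cdot 0\right) + 66\right) 38 = \left(\left(-18 + 0\right) + 66\right) 38 = \left(-18 + 66\right) 38 = 48 \cdot 38 = 1824$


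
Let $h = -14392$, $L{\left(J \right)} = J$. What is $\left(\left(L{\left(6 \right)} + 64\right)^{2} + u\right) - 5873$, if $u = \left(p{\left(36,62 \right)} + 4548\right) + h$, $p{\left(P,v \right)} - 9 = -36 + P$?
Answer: $-10808$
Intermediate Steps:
$p{\left(P,v \right)} = -27 + P$ ($p{\left(P,v \right)} = 9 + \left(-36 + P\right) = -27 + P$)
$u = -9835$ ($u = \left(\left(-27 + 36\right) + 4548\right) - 14392 = \left(9 + 4548\right) - 14392 = 4557 - 14392 = -9835$)
$\left(\left(L{\left(6 \right)} + 64\right)^{2} + u\right) - 5873 = \left(\left(6 + 64\right)^{2} - 9835\right) - 5873 = \left(70^{2} - 9835\right) - 5873 = \left(4900 - 9835\right) - 5873 = -4935 - 5873 = -10808$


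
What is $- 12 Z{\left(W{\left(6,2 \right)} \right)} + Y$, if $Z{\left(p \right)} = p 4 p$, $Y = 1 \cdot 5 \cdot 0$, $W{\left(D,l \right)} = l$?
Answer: $-192$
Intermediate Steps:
$Y = 0$ ($Y = 5 \cdot 0 = 0$)
$Z{\left(p \right)} = 4 p^{2}$ ($Z{\left(p \right)} = 4 p p = 4 p^{2}$)
$- 12 Z{\left(W{\left(6,2 \right)} \right)} + Y = - 12 \cdot 4 \cdot 2^{2} + 0 = - 12 \cdot 4 \cdot 4 + 0 = \left(-12\right) 16 + 0 = -192 + 0 = -192$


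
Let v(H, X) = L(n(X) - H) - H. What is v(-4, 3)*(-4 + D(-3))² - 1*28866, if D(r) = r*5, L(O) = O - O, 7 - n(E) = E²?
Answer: -27422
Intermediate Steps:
n(E) = 7 - E²
L(O) = 0
v(H, X) = -H (v(H, X) = 0 - H = -H)
D(r) = 5*r
v(-4, 3)*(-4 + D(-3))² - 1*28866 = (-1*(-4))*(-4 + 5*(-3))² - 1*28866 = 4*(-4 - 15)² - 28866 = 4*(-19)² - 28866 = 4*361 - 28866 = 1444 - 28866 = -27422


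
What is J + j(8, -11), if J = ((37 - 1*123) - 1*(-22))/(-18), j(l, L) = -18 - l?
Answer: -202/9 ≈ -22.444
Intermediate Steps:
J = 32/9 (J = ((37 - 123) + 22)*(-1/18) = (-86 + 22)*(-1/18) = -64*(-1/18) = 32/9 ≈ 3.5556)
J + j(8, -11) = 32/9 + (-18 - 1*8) = 32/9 + (-18 - 8) = 32/9 - 26 = -202/9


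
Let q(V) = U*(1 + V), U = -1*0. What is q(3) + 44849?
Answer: 44849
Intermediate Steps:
U = 0
q(V) = 0 (q(V) = 0*(1 + V) = 0)
q(3) + 44849 = 0 + 44849 = 44849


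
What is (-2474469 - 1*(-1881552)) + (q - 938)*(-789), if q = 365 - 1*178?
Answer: -378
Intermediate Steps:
q = 187 (q = 365 - 178 = 187)
(-2474469 - 1*(-1881552)) + (q - 938)*(-789) = (-2474469 - 1*(-1881552)) + (187 - 938)*(-789) = (-2474469 + 1881552) - 751*(-789) = -592917 + 592539 = -378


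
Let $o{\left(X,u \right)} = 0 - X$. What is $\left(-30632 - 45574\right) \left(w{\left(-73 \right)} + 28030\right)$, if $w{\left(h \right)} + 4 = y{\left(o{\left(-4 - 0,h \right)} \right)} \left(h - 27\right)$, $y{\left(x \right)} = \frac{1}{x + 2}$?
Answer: $-2134479256$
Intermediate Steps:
$o{\left(X,u \right)} = - X$
$y{\left(x \right)} = \frac{1}{2 + x}$
$w{\left(h \right)} = - \frac{17}{2} + \frac{h}{6}$ ($w{\left(h \right)} = -4 + \frac{h - 27}{2 - \left(-4 - 0\right)} = -4 + \frac{-27 + h}{2 - \left(-4 + 0\right)} = -4 + \frac{-27 + h}{2 - -4} = -4 + \frac{-27 + h}{2 + 4} = -4 + \frac{-27 + h}{6} = -4 + \left(- \frac{9}{2} + \frac{h}{6}\right) = - \frac{17}{2} + \frac{h}{6}$)
$\left(-30632 - 45574\right) \left(w{\left(-73 \right)} + 28030\right) = \left(-30632 - 45574\right) \left(\left(- \frac{17}{2} + \frac{1}{6} \left(-73\right)\right) + 28030\right) = - 76206 \left(\left(- \frac{17}{2} - \frac{73}{6}\right) + 28030\right) = - 76206 \left(- \frac{62}{3} + 28030\right) = \left(-76206\right) \frac{84028}{3} = -2134479256$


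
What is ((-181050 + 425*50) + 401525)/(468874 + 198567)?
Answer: 241725/667441 ≈ 0.36217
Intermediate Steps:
((-181050 + 425*50) + 401525)/(468874 + 198567) = ((-181050 + 21250) + 401525)/667441 = (-159800 + 401525)*(1/667441) = 241725*(1/667441) = 241725/667441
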